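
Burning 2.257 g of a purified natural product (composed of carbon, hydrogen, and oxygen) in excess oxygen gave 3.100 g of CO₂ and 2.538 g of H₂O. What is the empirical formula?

mol C = 3.100 g CO₂ ÷ 44.009 g/mol = 0.070440 mol
mol H = 2 × 2.538 g H₂O ÷ 18.015 g/mol = 0.28177 mol
mass O = 2.257 − (0.84606 + 0.28402) = 1.1269 g → mol O = 1.1269 ÷ 15.999 = 0.070437 mol
Divide by the smallest (0.070437 mol): C 1.000, H 4.000, O 1.000

CH4O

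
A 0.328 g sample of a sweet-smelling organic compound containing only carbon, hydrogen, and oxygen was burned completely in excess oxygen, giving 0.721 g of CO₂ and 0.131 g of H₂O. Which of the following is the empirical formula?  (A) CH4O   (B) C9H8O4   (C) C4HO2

(B) C9H8O4

mol C = 0.721 g CO₂ ÷ 44.009 g/mol = 0.01638 mol
mol H = 2 × 0.131 g H₂O ÷ 18.015 g/mol = 0.01454 mol
mass O = 0.328 − (0.1968 + 0.01466) = 0.1166 g → mol O = 0.1166 ÷ 15.999 = 0.007286 mol
Divide by the smallest (0.007286 mol): C 2.249, H 1.996, O 1.000
Multiplying each by 4 gives whole numbers: C 8.99, H 7.98, O 4.00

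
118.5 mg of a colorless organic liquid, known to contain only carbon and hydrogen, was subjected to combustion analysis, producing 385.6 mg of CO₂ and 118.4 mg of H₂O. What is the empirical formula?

mol C = 0.3856 g CO₂ ÷ 44.009 g/mol = 0.0087618 mol
mol H = 2 × 0.1184 g H₂O ÷ 18.015 g/mol = 0.013145 mol
Divide by the smallest (0.0087618 mol): C 1.000, H 1.500
Multiplying each by 2 gives whole numbers: C 2.00, H 3.00

C2H3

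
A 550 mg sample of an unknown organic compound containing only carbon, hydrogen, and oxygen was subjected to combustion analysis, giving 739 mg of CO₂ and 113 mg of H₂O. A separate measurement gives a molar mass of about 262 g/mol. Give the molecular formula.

C8H6O10

mol C = 0.739 g CO₂ ÷ 44.009 g/mol = 0.01679 mol
mol H = 2 × 0.113 g H₂O ÷ 18.015 g/mol = 0.01255 mol
mass O = 0.550 − (0.2017 + 0.01265) = 0.3357 g → mol O = 0.3357 ÷ 15.999 = 0.02098 mol
Divide by the smallest (0.01255 mol): C 1.339, H 1.000, O 1.672
Multiplying each by 3 gives whole numbers: C 4.02, H 3.00, O 5.02
Empirical formula: C4H3O5
Empirical-formula mass = 131.06 g/mol; 262 ÷ 131.06 ≈ 2, so the molecular formula is C8H6O10.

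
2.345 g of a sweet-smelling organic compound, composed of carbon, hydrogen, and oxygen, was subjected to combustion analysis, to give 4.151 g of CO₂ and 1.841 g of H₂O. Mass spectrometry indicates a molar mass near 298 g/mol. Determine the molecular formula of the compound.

mol C = 4.151 g CO₂ ÷ 44.009 g/mol = 0.094322 mol
mol H = 2 × 1.841 g H₂O ÷ 18.015 g/mol = 0.20439 mol
mass O = 2.345 − (1.1329 + 0.20602) = 1.0061 g → mol O = 1.0061 ÷ 15.999 = 0.062884 mol
Divide by the smallest (0.062884 mol): C 1.500, H 3.250, O 1.000
Multiplying each by 4 gives whole numbers: C 6.00, H 13.00, O 4.00
Empirical formula: C6H13O4
Empirical-formula mass = 149.17 g/mol; 298 ÷ 149.17 ≈ 2, so the molecular formula is C12H26O8.

C12H26O8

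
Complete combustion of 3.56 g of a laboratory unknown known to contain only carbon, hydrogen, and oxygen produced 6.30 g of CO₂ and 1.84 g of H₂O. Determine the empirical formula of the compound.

mol C = 6.30 g CO₂ ÷ 44.009 g/mol = 0.1432 mol
mol H = 2 × 1.84 g H₂O ÷ 18.015 g/mol = 0.2043 mol
mass O = 3.56 − (1.719 + 0.2059) = 1.635 g → mol O = 1.635 ÷ 15.999 = 0.1022 mol
Divide by the smallest (0.1022 mol): C 1.401, H 1.999, O 1.000
Multiplying each by 5 gives whole numbers: C 7.01, H 10.00, O 5.00

C7H10O5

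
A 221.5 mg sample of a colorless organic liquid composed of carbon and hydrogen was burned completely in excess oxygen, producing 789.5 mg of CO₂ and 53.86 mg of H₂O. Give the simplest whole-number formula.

mol C = 0.7895 g CO₂ ÷ 44.009 g/mol = 0.017940 mol
mol H = 2 × 0.05386 g H₂O ÷ 18.015 g/mol = 0.0059795 mol
Divide by the smallest (0.0059795 mol): C 3.000, H 1.000

C3H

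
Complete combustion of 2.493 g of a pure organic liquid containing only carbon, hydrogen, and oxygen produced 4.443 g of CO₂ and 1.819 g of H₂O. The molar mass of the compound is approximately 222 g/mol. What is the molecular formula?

C9H18O6

mol C = 4.443 g CO₂ ÷ 44.009 g/mol = 0.10096 mol
mol H = 2 × 1.819 g H₂O ÷ 18.015 g/mol = 0.20194 mol
mass O = 2.493 − (1.2126 + 0.20356) = 1.0769 g → mol O = 1.0769 ÷ 15.999 = 0.067307 mol
Divide by the smallest (0.067307 mol): C 1.500, H 3.000, O 1.000
Multiplying each by 2 gives whole numbers: C 3.00, H 6.00, O 2.00
Empirical formula: C3H6O2
Empirical-formula mass = 74.08 g/mol; 222 ÷ 74.08 ≈ 3, so the molecular formula is C9H18O6.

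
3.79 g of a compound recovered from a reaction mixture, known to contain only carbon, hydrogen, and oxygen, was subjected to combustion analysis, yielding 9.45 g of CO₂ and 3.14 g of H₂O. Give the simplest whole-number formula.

C8H13O2

mol C = 9.45 g CO₂ ÷ 44.009 g/mol = 0.2147 mol
mol H = 2 × 3.14 g H₂O ÷ 18.015 g/mol = 0.3486 mol
mass O = 3.79 − (2.579 + 0.3514) = 0.8595 g → mol O = 0.8595 ÷ 15.999 = 0.05372 mol
Divide by the smallest (0.05372 mol): C 3.997, H 6.489, O 1.000
Multiplying each by 2 gives whole numbers: C 7.99, H 12.98, O 2.00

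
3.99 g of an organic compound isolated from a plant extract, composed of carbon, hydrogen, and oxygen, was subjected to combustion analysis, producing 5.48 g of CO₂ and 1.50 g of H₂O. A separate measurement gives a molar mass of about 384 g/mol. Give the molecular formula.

mol C = 5.48 g CO₂ ÷ 44.009 g/mol = 0.1245 mol
mol H = 2 × 1.50 g H₂O ÷ 18.015 g/mol = 0.1665 mol
mass O = 3.99 − (1.496 + 0.1679) = 2.327 g → mol O = 2.327 ÷ 15.999 = 0.1454 mol
Divide by the smallest (0.1245 mol): C 1.000, H 1.337, O 1.168
Multiplying each by 6 gives whole numbers: C 6.00, H 8.02, O 7.01
Empirical formula: C6H8O7
Empirical-formula mass = 192.12 g/mol; 384 ÷ 192.12 ≈ 2, so the molecular formula is C12H16O14.

C12H16O14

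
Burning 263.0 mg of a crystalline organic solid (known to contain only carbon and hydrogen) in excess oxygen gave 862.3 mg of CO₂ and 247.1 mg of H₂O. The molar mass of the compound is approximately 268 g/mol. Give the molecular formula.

mol C = 0.8623 g CO₂ ÷ 44.009 g/mol = 0.019594 mol
mol H = 2 × 0.2471 g H₂O ÷ 18.015 g/mol = 0.027433 mol
Divide by the smallest (0.019594 mol): C 1.000, H 1.400
Multiplying each by 5 gives whole numbers: C 5.00, H 7.00
Empirical formula: C5H7
Empirical-formula mass = 67.11 g/mol; 268 ÷ 67.11 ≈ 4, so the molecular formula is C20H28.

C20H28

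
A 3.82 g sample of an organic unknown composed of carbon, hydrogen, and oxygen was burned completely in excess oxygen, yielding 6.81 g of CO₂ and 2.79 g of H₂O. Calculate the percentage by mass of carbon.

48.7%

mol C = 6.81 g CO₂ ÷ 44.009 g/mol = 0.1547 mol
mol H = 2 × 2.79 g H₂O ÷ 18.015 g/mol = 0.3097 mol
mass O = 3.82 − (1.859 + 0.3122) = 1.649 g → mol O = 1.649 ÷ 15.999 = 0.1031 mol
mass % C = 1.859 g ÷ 3.82 g × 100%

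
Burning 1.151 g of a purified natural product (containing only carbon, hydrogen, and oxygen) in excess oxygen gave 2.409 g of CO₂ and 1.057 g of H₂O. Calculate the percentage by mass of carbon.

57.12%

mol C = 2.409 g CO₂ ÷ 44.009 g/mol = 0.054739 mol
mol H = 2 × 1.057 g H₂O ÷ 18.015 g/mol = 0.11735 mol
mass O = 1.151 − (0.65747 + 0.11829) = 0.37525 g → mol O = 0.37525 ÷ 15.999 = 0.023454 mol
mass % C = 0.65747 g ÷ 1.151 g × 100%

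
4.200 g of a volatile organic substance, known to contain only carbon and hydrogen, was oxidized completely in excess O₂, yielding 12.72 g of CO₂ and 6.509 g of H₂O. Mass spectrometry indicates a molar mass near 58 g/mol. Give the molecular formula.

C4H10

mol C = 12.72 g CO₂ ÷ 44.009 g/mol = 0.28903 mol
mol H = 2 × 6.509 g H₂O ÷ 18.015 g/mol = 0.72262 mol
Divide by the smallest (0.28903 mol): C 1.000, H 2.500
Multiplying each by 2 gives whole numbers: C 2.00, H 5.00
Empirical formula: C2H5
Empirical-formula mass = 29.06 g/mol; 58 ÷ 29.06 ≈ 2, so the molecular formula is C4H10.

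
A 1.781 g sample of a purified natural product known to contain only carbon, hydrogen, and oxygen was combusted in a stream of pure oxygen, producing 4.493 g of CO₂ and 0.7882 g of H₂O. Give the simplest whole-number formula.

mol C = 4.493 g CO₂ ÷ 44.009 g/mol = 0.10209 mol
mol H = 2 × 0.7882 g H₂O ÷ 18.015 g/mol = 0.087505 mol
mass O = 1.781 − (1.2262 + 0.088205) = 0.46656 g → mol O = 0.46656 ÷ 15.999 = 0.029162 mol
Divide by the smallest (0.029162 mol): C 3.501, H 3.001, O 1.000
Multiplying each by 2 gives whole numbers: C 7.00, H 6.00, O 2.00

C7H6O2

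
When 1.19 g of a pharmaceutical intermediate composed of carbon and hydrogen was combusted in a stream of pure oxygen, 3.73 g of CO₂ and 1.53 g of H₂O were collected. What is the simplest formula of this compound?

CH2

mol C = 3.73 g CO₂ ÷ 44.009 g/mol = 0.08476 mol
mol H = 2 × 1.53 g H₂O ÷ 18.015 g/mol = 0.1699 mol
Divide by the smallest (0.08476 mol): C 1.000, H 2.004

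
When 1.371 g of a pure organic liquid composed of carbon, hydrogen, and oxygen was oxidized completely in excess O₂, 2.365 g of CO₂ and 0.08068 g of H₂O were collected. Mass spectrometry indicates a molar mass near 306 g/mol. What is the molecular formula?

mol C = 2.365 g CO₂ ÷ 44.009 g/mol = 0.053739 mol
mol H = 2 × 0.08068 g H₂O ÷ 18.015 g/mol = 0.0089570 mol
mass O = 1.371 − (0.64546 + 0.0090286) = 0.71651 g → mol O = 0.71651 ÷ 15.999 = 0.044785 mol
Divide by the smallest (0.0089570 mol): C 6.000, H 1.000, O 5.000
Empirical formula: C6HO5
Empirical-formula mass = 153.07 g/mol; 306 ÷ 153.07 ≈ 2, so the molecular formula is C12H2O10.

C12H2O10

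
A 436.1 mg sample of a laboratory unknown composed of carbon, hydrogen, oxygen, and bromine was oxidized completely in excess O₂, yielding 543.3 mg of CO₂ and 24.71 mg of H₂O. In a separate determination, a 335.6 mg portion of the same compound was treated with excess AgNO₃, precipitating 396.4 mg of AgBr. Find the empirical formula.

mol C = 0.5433 g CO₂ ÷ 44.009 g/mol = 0.012345 mol
mol H = 2 × 0.02471 g H₂O ÷ 18.015 g/mol = 0.0027433 mol
From the AgBr data: mol Br per gram of compound = (0.3964 ÷ 187.772) ÷ 0.3356 = 0.0062904 mol/g, so in the 0.4361 g combustion sample mol Br = 0.0027433 mol
mass O = 0.4361 − (0.14828 + 0.0027652 + 0.21920) = 0.065859 g → mol O = 0.065859 ÷ 15.999 = 0.0041165 mol
Divide by the smallest (0.0027433 mol): C 4.500, H 1.000, Br 1.000, O 1.501
Multiplying each by 2 gives whole numbers: C 9.00, H 2.00, Br 2.00, O 3.00

C9H2Br2O3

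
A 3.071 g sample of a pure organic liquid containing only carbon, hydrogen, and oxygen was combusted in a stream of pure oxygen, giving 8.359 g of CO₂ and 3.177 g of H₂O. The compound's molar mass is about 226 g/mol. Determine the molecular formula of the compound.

C14H26O2

mol C = 8.359 g CO₂ ÷ 44.009 g/mol = 0.18994 mol
mol H = 2 × 3.177 g H₂O ÷ 18.015 g/mol = 0.35271 mol
mass O = 3.071 − (2.2814 + 0.35553) = 0.43412 g → mol O = 0.43412 ÷ 15.999 = 0.027134 mol
Divide by the smallest (0.027134 mol): C 7.000, H 12.999, O 1.000
Empirical formula: C7H13O
Empirical-formula mass = 113.18 g/mol; 226 ÷ 113.18 ≈ 2, so the molecular formula is C14H26O2.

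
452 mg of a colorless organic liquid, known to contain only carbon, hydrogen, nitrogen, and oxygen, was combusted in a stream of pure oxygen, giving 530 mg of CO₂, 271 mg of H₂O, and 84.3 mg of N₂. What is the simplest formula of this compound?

C2H5NO2

mol C = 0.530 g CO₂ ÷ 44.009 g/mol = 0.01204 mol
mol H = 2 × 0.271 g H₂O ÷ 18.015 g/mol = 0.03009 mol
mol N = 2 × 0.0843 g N₂ ÷ 28.014 g/mol = 0.006018 mol
mass O = 0.452 − (0.1446 + 0.03033 + 0.08430) = 0.1927 g → mol O = 0.1927 ÷ 15.999 = 0.01205 mol
Divide by the smallest (0.006018 mol): C 2.001, H 4.999, N 1.000, O 2.002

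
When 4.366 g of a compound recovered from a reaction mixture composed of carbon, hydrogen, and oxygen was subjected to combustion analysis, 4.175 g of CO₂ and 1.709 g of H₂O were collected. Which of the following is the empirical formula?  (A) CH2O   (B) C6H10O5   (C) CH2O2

(C) CH2O2

mol C = 4.175 g CO₂ ÷ 44.009 g/mol = 0.094867 mol
mol H = 2 × 1.709 g H₂O ÷ 18.015 g/mol = 0.18973 mol
mass O = 4.366 − (1.1394 + 0.19125) = 3.0353 g → mol O = 3.0353 ÷ 15.999 = 0.18972 mol
Divide by the smallest (0.094867 mol): C 1.000, H 2.000, O 2.000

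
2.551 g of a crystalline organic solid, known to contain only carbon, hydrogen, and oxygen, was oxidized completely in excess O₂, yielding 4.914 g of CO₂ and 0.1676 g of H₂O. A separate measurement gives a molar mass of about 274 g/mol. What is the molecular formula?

C12H2O8

mol C = 4.914 g CO₂ ÷ 44.009 g/mol = 0.11166 mol
mol H = 2 × 0.1676 g H₂O ÷ 18.015 g/mol = 0.018607 mol
mass O = 2.551 − (1.3411 + 0.018756) = 1.1911 g → mol O = 1.1911 ÷ 15.999 = 0.074449 mol
Divide by the smallest (0.018607 mol): C 6.001, H 1.000, O 4.001
Empirical formula: C6HO4
Empirical-formula mass = 137.07 g/mol; 274 ÷ 137.07 ≈ 2, so the molecular formula is C12H2O8.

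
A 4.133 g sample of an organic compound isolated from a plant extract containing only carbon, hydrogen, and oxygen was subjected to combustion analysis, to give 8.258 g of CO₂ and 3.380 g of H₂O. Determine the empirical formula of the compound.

mol C = 8.258 g CO₂ ÷ 44.009 g/mol = 0.18764 mol
mol H = 2 × 3.380 g H₂O ÷ 18.015 g/mol = 0.37524 mol
mass O = 4.133 − (2.2538 + 0.37824) = 1.5010 g → mol O = 1.5010 ÷ 15.999 = 0.093816 mol
Divide by the smallest (0.093816 mol): C 2.000, H 4.000, O 1.000

C2H4O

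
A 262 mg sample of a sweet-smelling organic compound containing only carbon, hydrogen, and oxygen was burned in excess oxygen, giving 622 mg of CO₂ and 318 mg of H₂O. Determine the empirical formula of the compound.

C4H10O

mol C = 0.622 g CO₂ ÷ 44.009 g/mol = 0.01413 mol
mol H = 2 × 0.318 g H₂O ÷ 18.015 g/mol = 0.03530 mol
mass O = 0.262 − (0.1698 + 0.03559) = 0.05666 g → mol O = 0.05666 ÷ 15.999 = 0.003541 mol
Divide by the smallest (0.003541 mol): C 3.991, H 9.969, O 1.000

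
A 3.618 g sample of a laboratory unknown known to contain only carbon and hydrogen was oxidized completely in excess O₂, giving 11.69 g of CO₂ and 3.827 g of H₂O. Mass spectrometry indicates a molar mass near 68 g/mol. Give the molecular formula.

mol C = 11.69 g CO₂ ÷ 44.009 g/mol = 0.26563 mol
mol H = 2 × 3.827 g H₂O ÷ 18.015 g/mol = 0.42487 mol
Divide by the smallest (0.26563 mol): C 1.000, H 1.599
Multiplying each by 5 gives whole numbers: C 5.00, H 8.00
Empirical formula: C5H8
Empirical-formula mass = 68.12 g/mol; 68 ÷ 68.12 ≈ 1, so the molecular formula is C5H8.

C5H8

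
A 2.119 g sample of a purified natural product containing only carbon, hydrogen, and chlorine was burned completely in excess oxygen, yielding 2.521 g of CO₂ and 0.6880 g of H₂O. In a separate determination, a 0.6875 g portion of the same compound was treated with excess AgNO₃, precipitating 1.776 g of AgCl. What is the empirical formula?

mol C = 2.521 g CO₂ ÷ 44.009 g/mol = 0.057284 mol
mol H = 2 × 0.6880 g H₂O ÷ 18.015 g/mol = 0.076381 mol
From the AgCl data: mol Cl per gram of compound = (1.776 ÷ 143.318) ÷ 0.6875 = 0.018025 mol/g, so in the 2.119 g combustion sample mol Cl = 0.038194 mol
Divide by the smallest (0.038194 mol): C 1.500, H 2.000, Cl 1.000
Multiplying each by 2 gives whole numbers: C 3.00, H 4.00, Cl 2.00

C3H4Cl2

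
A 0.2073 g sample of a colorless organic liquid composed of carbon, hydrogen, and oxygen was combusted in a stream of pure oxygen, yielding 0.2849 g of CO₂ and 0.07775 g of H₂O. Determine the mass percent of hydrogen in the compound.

mol C = 0.2849 g CO₂ ÷ 44.009 g/mol = 0.0064737 mol
mol H = 2 × 0.07775 g H₂O ÷ 18.015 g/mol = 0.0086317 mol
mass O = 0.2073 − (0.077755 + 0.0087007) = 0.12084 g → mol O = 0.12084 ÷ 15.999 = 0.0075532 mol
mass % H = 0.0087007 g ÷ 0.2073 g × 100%

4.20%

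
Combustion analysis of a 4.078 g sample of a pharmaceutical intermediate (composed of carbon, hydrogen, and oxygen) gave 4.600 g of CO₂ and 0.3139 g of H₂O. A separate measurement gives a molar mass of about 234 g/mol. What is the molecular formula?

mol C = 4.600 g CO₂ ÷ 44.009 g/mol = 0.10452 mol
mol H = 2 × 0.3139 g H₂O ÷ 18.015 g/mol = 0.034849 mol
mass O = 4.078 − (1.2554 + 0.035128) = 2.7874 g → mol O = 2.7874 ÷ 15.999 = 0.17423 mol
Divide by the smallest (0.034849 mol): C 2.999, H 1.000, O 4.999
Empirical formula: C3HO5
Empirical-formula mass = 117.04 g/mol; 234 ÷ 117.04 ≈ 2, so the molecular formula is C6H2O10.

C6H2O10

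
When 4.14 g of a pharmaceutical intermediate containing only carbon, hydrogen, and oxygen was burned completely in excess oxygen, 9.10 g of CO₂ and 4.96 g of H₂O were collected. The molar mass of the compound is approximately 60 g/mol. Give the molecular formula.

mol C = 9.10 g CO₂ ÷ 44.009 g/mol = 0.2068 mol
mol H = 2 × 4.96 g H₂O ÷ 18.015 g/mol = 0.5507 mol
mass O = 4.14 − (2.484 + 0.5551) = 1.101 g → mol O = 1.101 ÷ 15.999 = 0.06884 mol
Divide by the smallest (0.06884 mol): C 3.004, H 7.999, O 1.000
Empirical formula: C3H8O
Empirical-formula mass = 60.10 g/mol; 60 ÷ 60.10 ≈ 1, so the molecular formula is C3H8O.

C3H8O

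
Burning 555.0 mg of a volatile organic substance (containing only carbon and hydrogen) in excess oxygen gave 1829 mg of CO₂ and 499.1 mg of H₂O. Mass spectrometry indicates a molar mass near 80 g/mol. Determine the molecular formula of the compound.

mol C = 1.829 g CO₂ ÷ 44.009 g/mol = 0.041560 mol
mol H = 2 × 0.4991 g H₂O ÷ 18.015 g/mol = 0.055409 mol
Divide by the smallest (0.041560 mol): C 1.000, H 1.333
Multiplying each by 3 gives whole numbers: C 3.00, H 4.00
Empirical formula: C3H4
Empirical-formula mass = 40.06 g/mol; 80 ÷ 40.06 ≈ 2, so the molecular formula is C6H8.

C6H8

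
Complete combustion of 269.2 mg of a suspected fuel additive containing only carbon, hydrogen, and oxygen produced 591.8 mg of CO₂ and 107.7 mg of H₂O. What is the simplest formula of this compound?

C9H8O4

mol C = 0.5918 g CO₂ ÷ 44.009 g/mol = 0.013447 mol
mol H = 2 × 0.1077 g H₂O ÷ 18.015 g/mol = 0.011957 mol
mass O = 0.2692 − (0.16151 + 0.012052) = 0.095633 g → mol O = 0.095633 ÷ 15.999 = 0.0059774 mol
Divide by the smallest (0.0059774 mol): C 2.250, H 2.000, O 1.000
Multiplying each by 4 gives whole numbers: C 9.00, H 8.00, O 4.00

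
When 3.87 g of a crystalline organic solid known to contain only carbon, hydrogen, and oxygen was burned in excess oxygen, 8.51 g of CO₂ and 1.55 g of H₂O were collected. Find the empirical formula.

mol C = 8.51 g CO₂ ÷ 44.009 g/mol = 0.1934 mol
mol H = 2 × 1.55 g H₂O ÷ 18.015 g/mol = 0.1721 mol
mass O = 3.87 − (2.323 + 0.1735) = 1.374 g → mol O = 1.374 ÷ 15.999 = 0.08588 mol
Divide by the smallest (0.08588 mol): C 2.252, H 2.004, O 1.000
Multiplying each by 4 gives whole numbers: C 9.01, H 8.01, O 4.00

C9H8O4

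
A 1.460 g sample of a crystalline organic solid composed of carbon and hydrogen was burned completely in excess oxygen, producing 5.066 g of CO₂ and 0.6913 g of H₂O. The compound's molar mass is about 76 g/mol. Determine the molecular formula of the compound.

C6H4

mol C = 5.066 g CO₂ ÷ 44.009 g/mol = 0.11511 mol
mol H = 2 × 0.6913 g H₂O ÷ 18.015 g/mol = 0.076747 mol
Divide by the smallest (0.076747 mol): C 1.500, H 1.000
Multiplying each by 2 gives whole numbers: C 3.00, H 2.00
Empirical formula: C3H2
Empirical-formula mass = 38.05 g/mol; 76 ÷ 38.05 ≈ 2, so the molecular formula is C6H4.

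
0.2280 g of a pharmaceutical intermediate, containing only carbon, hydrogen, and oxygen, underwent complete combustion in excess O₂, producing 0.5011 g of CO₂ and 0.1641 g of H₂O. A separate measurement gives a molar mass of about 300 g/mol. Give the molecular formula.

C15H24O6

mol C = 0.5011 g CO₂ ÷ 44.009 g/mol = 0.011386 mol
mol H = 2 × 0.1641 g H₂O ÷ 18.015 g/mol = 0.018218 mol
mass O = 0.2280 − (0.13676 + 0.018364) = 0.072875 g → mol O = 0.072875 ÷ 15.999 = 0.0045550 mol
Divide by the smallest (0.0045550 mol): C 2.500, H 4.000, O 1.000
Multiplying each by 2 gives whole numbers: C 5.00, H 8.00, O 2.00
Empirical formula: C5H8O2
Empirical-formula mass = 100.12 g/mol; 300 ÷ 100.12 ≈ 3, so the molecular formula is C15H24O6.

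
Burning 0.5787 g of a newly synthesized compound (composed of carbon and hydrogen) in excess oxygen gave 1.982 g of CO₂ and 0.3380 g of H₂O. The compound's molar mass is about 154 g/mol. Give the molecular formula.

C12H10

mol C = 1.982 g CO₂ ÷ 44.009 g/mol = 0.045036 mol
mol H = 2 × 0.3380 g H₂O ÷ 18.015 g/mol = 0.037524 mol
Divide by the smallest (0.037524 mol): C 1.200, H 1.000
Multiplying each by 5 gives whole numbers: C 6.00, H 5.00
Empirical formula: C6H5
Empirical-formula mass = 77.11 g/mol; 154 ÷ 77.11 ≈ 2, so the molecular formula is C12H10.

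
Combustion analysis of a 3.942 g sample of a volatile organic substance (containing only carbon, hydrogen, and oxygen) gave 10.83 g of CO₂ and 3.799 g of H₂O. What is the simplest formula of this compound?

C7H12O

mol C = 10.83 g CO₂ ÷ 44.009 g/mol = 0.24609 mol
mol H = 2 × 3.799 g H₂O ÷ 18.015 g/mol = 0.42176 mol
mass O = 3.942 − (2.9557 + 0.42513) = 0.56113 g → mol O = 0.56113 ÷ 15.999 = 0.035073 mol
Divide by the smallest (0.035073 mol): C 7.016, H 12.025, O 1.000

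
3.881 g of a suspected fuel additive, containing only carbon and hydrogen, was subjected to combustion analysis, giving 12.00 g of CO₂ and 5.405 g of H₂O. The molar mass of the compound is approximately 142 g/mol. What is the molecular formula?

mol C = 12.00 g CO₂ ÷ 44.009 g/mol = 0.27267 mol
mol H = 2 × 5.405 g H₂O ÷ 18.015 g/mol = 0.60006 mol
Divide by the smallest (0.27267 mol): C 1.000, H 2.201
Multiplying each by 5 gives whole numbers: C 5.00, H 11.00
Empirical formula: C5H11
Empirical-formula mass = 71.14 g/mol; 142 ÷ 71.14 ≈ 2, so the molecular formula is C10H22.

C10H22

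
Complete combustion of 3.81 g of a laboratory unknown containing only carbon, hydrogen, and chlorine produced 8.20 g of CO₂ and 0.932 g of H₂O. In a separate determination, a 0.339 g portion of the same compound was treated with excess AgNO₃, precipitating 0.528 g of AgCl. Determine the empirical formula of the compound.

C9H5Cl2

mol C = 8.20 g CO₂ ÷ 44.009 g/mol = 0.1863 mol
mol H = 2 × 0.932 g H₂O ÷ 18.015 g/mol = 0.1035 mol
From the AgCl data: mol Cl per gram of compound = (0.528 ÷ 143.318) ÷ 0.339 = 0.01087 mol/g, so in the 3.81 g combustion sample mol Cl = 0.04141 mol
Divide by the smallest (0.04141 mol): C 4.500, H 2.499, Cl 1.000
Multiplying each by 2 gives whole numbers: C 9.00, H 5.00, Cl 2.00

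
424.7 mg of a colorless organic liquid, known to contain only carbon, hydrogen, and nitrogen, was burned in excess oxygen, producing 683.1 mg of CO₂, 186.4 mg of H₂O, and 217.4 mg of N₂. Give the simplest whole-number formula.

C3H4N3

mol C = 0.6831 g CO₂ ÷ 44.009 g/mol = 0.015522 mol
mol H = 2 × 0.1864 g H₂O ÷ 18.015 g/mol = 0.020694 mol
mol N = 2 × 0.2174 g N₂ ÷ 28.014 g/mol = 0.015521 mol
Divide by the smallest (0.015521 mol): C 1.000, H 1.333, N 1.000
Multiplying each by 3 gives whole numbers: C 3.00, H 4.00, N 3.00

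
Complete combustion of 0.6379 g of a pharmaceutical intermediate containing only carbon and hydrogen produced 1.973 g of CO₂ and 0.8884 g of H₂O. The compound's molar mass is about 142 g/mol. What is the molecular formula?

mol C = 1.973 g CO₂ ÷ 44.009 g/mol = 0.044832 mol
mol H = 2 × 0.8884 g H₂O ÷ 18.015 g/mol = 0.098629 mol
Divide by the smallest (0.044832 mol): C 1.000, H 2.200
Multiplying each by 5 gives whole numbers: C 5.00, H 11.00
Empirical formula: C5H11
Empirical-formula mass = 71.14 g/mol; 142 ÷ 71.14 ≈ 2, so the molecular formula is C10H22.

C10H22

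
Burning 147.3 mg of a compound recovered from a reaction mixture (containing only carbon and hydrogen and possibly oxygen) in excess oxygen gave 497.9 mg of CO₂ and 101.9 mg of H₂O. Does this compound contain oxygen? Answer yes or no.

no

mol C = 0.4979 g CO₂ ÷ 44.009 g/mol = 0.011314 mol
mol H = 2 × 0.1019 g H₂O ÷ 18.015 g/mol = 0.011313 mol
C and H together account for 0.14729 g — essentially the entire 0.1473 g sample — so the compound contains no oxygen.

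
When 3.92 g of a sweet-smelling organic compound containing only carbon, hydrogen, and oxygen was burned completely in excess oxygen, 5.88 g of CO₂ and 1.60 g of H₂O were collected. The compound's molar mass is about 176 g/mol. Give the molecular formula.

C6H8O6

mol C = 5.88 g CO₂ ÷ 44.009 g/mol = 0.1336 mol
mol H = 2 × 1.60 g H₂O ÷ 18.015 g/mol = 0.1776 mol
mass O = 3.92 − (1.605 + 0.1791) = 2.136 g → mol O = 2.136 ÷ 15.999 = 0.1335 mol
Divide by the smallest (0.1335 mol): C 1.001, H 1.330, O 1.000
Multiplying each by 3 gives whole numbers: C 3.00, H 3.99, O 3.00
Empirical formula: C3H4O3
Empirical-formula mass = 88.06 g/mol; 176 ÷ 88.06 ≈ 2, so the molecular formula is C6H8O6.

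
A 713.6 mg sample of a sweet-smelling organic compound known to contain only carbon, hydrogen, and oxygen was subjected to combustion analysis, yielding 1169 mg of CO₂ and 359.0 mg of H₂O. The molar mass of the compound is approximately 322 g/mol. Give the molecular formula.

mol C = 1.169 g CO₂ ÷ 44.009 g/mol = 0.026563 mol
mol H = 2 × 0.3590 g H₂O ÷ 18.015 g/mol = 0.039856 mol
mass O = 0.7136 − (0.31905 + 0.040175) = 0.35438 g → mol O = 0.35438 ÷ 15.999 = 0.022150 mol
Divide by the smallest (0.022150 mol): C 1.199, H 1.799, O 1.000
Multiplying each by 5 gives whole numbers: C 6.00, H 9.00, O 5.00
Empirical formula: C6H9O5
Empirical-formula mass = 161.13 g/mol; 322 ÷ 161.13 ≈ 2, so the molecular formula is C12H18O10.

C12H18O10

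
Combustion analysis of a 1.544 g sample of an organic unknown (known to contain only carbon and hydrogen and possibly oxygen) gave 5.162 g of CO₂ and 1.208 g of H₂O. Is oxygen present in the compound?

no

mol C = 5.162 g CO₂ ÷ 44.009 g/mol = 0.11729 mol
mol H = 2 × 1.208 g H₂O ÷ 18.015 g/mol = 0.13411 mol
C and H together account for 1.5440 g — essentially the entire 1.544 g sample — so the compound contains no oxygen.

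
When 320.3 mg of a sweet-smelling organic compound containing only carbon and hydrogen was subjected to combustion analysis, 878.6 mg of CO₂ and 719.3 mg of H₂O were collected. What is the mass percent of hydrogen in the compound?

25.13%

mol C = 0.8786 g CO₂ ÷ 44.009 g/mol = 0.019964 mol
mol H = 2 × 0.7193 g H₂O ÷ 18.015 g/mol = 0.079856 mol
mass % H = 0.080495 g ÷ 0.3203 g × 100%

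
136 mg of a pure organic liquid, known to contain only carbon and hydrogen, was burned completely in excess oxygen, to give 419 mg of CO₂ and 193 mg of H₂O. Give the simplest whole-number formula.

C4H9

mol C = 0.419 g CO₂ ÷ 44.009 g/mol = 0.009521 mol
mol H = 2 × 0.193 g H₂O ÷ 18.015 g/mol = 0.02143 mol
Divide by the smallest (0.009521 mol): C 1.000, H 2.251
Multiplying each by 4 gives whole numbers: C 4.00, H 9.00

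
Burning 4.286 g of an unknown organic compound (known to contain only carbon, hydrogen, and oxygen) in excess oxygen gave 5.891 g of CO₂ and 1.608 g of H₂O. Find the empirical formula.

C6H8O7

mol C = 5.891 g CO₂ ÷ 44.009 g/mol = 0.13386 mol
mol H = 2 × 1.608 g H₂O ÷ 18.015 g/mol = 0.17852 mol
mass O = 4.286 − (1.6078 + 0.17995) = 2.4983 g → mol O = 2.4983 ÷ 15.999 = 0.15615 mol
Divide by the smallest (0.13386 mol): C 1.000, H 1.334, O 1.167
Multiplying each by 6 gives whole numbers: C 6.00, H 8.00, O 7.00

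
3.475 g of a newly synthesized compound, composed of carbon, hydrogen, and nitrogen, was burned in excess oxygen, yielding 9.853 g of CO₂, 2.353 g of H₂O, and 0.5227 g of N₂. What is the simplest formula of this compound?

mol C = 9.853 g CO₂ ÷ 44.009 g/mol = 0.22389 mol
mol H = 2 × 2.353 g H₂O ÷ 18.015 g/mol = 0.26123 mol
mol N = 2 × 0.5227 g N₂ ÷ 28.014 g/mol = 0.037317 mol
Divide by the smallest (0.037317 mol): C 6.000, H 7.000, N 1.000

C6H7N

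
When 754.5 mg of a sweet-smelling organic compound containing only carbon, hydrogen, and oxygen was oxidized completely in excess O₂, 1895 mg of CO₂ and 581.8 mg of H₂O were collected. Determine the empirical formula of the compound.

mol C = 1.895 g CO₂ ÷ 44.009 g/mol = 0.043059 mol
mol H = 2 × 0.5818 g H₂O ÷ 18.015 g/mol = 0.064591 mol
mass O = 0.7545 − (0.51719 + 0.065107) = 0.17221 g → mol O = 0.17221 ÷ 15.999 = 0.010764 mol
Divide by the smallest (0.010764 mol): C 4.000, H 6.001, O 1.000

C4H6O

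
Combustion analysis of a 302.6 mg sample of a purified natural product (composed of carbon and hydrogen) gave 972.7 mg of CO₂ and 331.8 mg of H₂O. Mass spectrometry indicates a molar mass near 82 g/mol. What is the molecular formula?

C6H10

mol C = 0.9727 g CO₂ ÷ 44.009 g/mol = 0.022102 mol
mol H = 2 × 0.3318 g H₂O ÷ 18.015 g/mol = 0.036836 mol
Divide by the smallest (0.022102 mol): C 1.000, H 1.667
Multiplying each by 3 gives whole numbers: C 3.00, H 5.00
Empirical formula: C3H5
Empirical-formula mass = 41.07 g/mol; 82 ÷ 41.07 ≈ 2, so the molecular formula is C6H10.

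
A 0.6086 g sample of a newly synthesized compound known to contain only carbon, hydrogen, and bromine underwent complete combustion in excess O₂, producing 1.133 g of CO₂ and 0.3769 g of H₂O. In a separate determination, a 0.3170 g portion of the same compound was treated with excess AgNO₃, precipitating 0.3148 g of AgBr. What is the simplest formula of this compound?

mol C = 1.133 g CO₂ ÷ 44.009 g/mol = 0.025745 mol
mol H = 2 × 0.3769 g H₂O ÷ 18.015 g/mol = 0.041843 mol
From the AgBr data: mol Br per gram of compound = (0.3148 ÷ 187.772) ÷ 0.3170 = 0.0052886 mol/g, so in the 0.6086 g combustion sample mol Br = 0.0032187 mol
Divide by the smallest (0.0032187 mol): C 7.999, H 13.000, Br 1.000

C8H13Br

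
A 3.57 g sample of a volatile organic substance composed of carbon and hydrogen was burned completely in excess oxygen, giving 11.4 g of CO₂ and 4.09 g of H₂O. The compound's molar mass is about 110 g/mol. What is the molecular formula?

C8H14

mol C = 11.4 g CO₂ ÷ 44.009 g/mol = 0.2590 mol
mol H = 2 × 4.09 g H₂O ÷ 18.015 g/mol = 0.4541 mol
Divide by the smallest (0.2590 mol): C 1.000, H 1.753
Multiplying each by 4 gives whole numbers: C 4.00, H 7.01
Empirical formula: C4H7
Empirical-formula mass = 55.10 g/mol; 110 ÷ 55.10 ≈ 2, so the molecular formula is C8H14.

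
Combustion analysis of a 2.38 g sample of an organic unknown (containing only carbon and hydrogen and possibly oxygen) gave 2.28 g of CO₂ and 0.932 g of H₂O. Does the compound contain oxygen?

yes

mol C = 2.28 g CO₂ ÷ 44.009 g/mol = 0.05181 mol
mol H = 2 × 0.932 g H₂O ÷ 18.015 g/mol = 0.1035 mol
C and H account for only 0.7266 g of the 2.38 g sample; the remaining 1.653 g must be oxygen.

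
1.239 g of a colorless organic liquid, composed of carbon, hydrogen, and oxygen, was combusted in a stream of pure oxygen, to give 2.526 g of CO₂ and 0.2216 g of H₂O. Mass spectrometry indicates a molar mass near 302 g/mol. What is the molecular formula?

mol C = 2.526 g CO₂ ÷ 44.009 g/mol = 0.057397 mol
mol H = 2 × 0.2216 g H₂O ÷ 18.015 g/mol = 0.024602 mol
mass O = 1.239 − (0.68940 + 0.024799) = 0.52480 g → mol O = 0.52480 ÷ 15.999 = 0.032802 mol
Divide by the smallest (0.024602 mol): C 2.333, H 1.000, O 1.333
Multiplying each by 3 gives whole numbers: C 7.00, H 3.00, O 4.00
Empirical formula: C7H3O4
Empirical-formula mass = 151.10 g/mol; 302 ÷ 151.10 ≈ 2, so the molecular formula is C14H6O8.

C14H6O8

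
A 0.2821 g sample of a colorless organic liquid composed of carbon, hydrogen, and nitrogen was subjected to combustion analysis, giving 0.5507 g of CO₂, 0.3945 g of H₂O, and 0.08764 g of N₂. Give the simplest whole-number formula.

mol C = 0.5507 g CO₂ ÷ 44.009 g/mol = 0.012513 mol
mol H = 2 × 0.3945 g H₂O ÷ 18.015 g/mol = 0.043797 mol
mol N = 2 × 0.08764 g N₂ ÷ 28.014 g/mol = 0.0062569 mol
Divide by the smallest (0.0062569 mol): C 2.000, H 7.000, N 1.000

C2H7N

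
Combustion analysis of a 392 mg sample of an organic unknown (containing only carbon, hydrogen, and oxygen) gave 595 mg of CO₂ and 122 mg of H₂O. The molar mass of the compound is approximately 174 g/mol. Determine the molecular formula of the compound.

C6H6O6

mol C = 0.595 g CO₂ ÷ 44.009 g/mol = 0.01352 mol
mol H = 2 × 0.122 g H₂O ÷ 18.015 g/mol = 0.01354 mol
mass O = 0.392 − (0.1624 + 0.01365) = 0.2160 g → mol O = 0.2160 ÷ 15.999 = 0.01350 mol
Divide by the smallest (0.01350 mol): C 1.002, H 1.003, O 1.000
Empirical formula: CHO
Empirical-formula mass = 29.02 g/mol; 174 ÷ 29.02 ≈ 6, so the molecular formula is C6H6O6.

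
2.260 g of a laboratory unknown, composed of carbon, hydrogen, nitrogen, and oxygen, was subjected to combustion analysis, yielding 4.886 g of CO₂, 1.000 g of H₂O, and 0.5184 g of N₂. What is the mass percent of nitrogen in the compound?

mol C = 4.886 g CO₂ ÷ 44.009 g/mol = 0.11102 mol
mol H = 2 × 1.000 g H₂O ÷ 18.015 g/mol = 0.11102 mol
mol N = 2 × 0.5184 g N₂ ÷ 28.014 g/mol = 0.037010 mol
mass O = 2.260 − (1.3335 + 0.11191 + 0.51840) = 0.29620 g → mol O = 0.29620 ÷ 15.999 = 0.018514 mol
mass % N = 0.51840 g ÷ 2.260 g × 100%

22.94%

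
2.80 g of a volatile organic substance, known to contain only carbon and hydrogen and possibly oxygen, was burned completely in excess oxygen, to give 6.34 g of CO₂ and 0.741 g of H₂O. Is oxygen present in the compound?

mol C = 6.34 g CO₂ ÷ 44.009 g/mol = 0.1441 mol
mol H = 2 × 0.741 g H₂O ÷ 18.015 g/mol = 0.08226 mol
C and H account for only 1.813 g of the 2.80 g sample; the remaining 0.9868 g must be oxygen.

yes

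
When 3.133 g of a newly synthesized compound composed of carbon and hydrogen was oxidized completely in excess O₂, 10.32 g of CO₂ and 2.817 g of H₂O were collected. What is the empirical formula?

C3H4

mol C = 10.32 g CO₂ ÷ 44.009 g/mol = 0.23450 mol
mol H = 2 × 2.817 g H₂O ÷ 18.015 g/mol = 0.31274 mol
Divide by the smallest (0.23450 mol): C 1.000, H 1.334
Multiplying each by 3 gives whole numbers: C 3.00, H 4.00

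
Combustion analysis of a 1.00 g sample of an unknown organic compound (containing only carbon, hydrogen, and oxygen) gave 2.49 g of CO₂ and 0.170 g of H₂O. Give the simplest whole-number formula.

mol C = 2.49 g CO₂ ÷ 44.009 g/mol = 0.05658 mol
mol H = 2 × 0.170 g H₂O ÷ 18.015 g/mol = 0.01887 mol
mass O = 1.00 − (0.6796 + 0.01902) = 0.3014 g → mol O = 0.3014 ÷ 15.999 = 0.01884 mol
Divide by the smallest (0.01884 mol): C 3.003, H 1.002, O 1.000

C3HO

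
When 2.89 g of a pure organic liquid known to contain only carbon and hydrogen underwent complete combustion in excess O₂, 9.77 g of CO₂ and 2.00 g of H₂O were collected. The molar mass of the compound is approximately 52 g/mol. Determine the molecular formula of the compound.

mol C = 9.77 g CO₂ ÷ 44.009 g/mol = 0.2220 mol
mol H = 2 × 2.00 g H₂O ÷ 18.015 g/mol = 0.2220 mol
Divide by the smallest (0.2220 mol): C 1.000, H 1.000
Empirical formula: CH
Empirical-formula mass = 13.02 g/mol; 52 ÷ 13.02 ≈ 4, so the molecular formula is C4H4.

C4H4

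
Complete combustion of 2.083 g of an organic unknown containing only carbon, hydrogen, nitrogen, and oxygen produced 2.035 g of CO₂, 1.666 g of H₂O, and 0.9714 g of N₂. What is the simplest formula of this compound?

C2H8N3O

mol C = 2.035 g CO₂ ÷ 44.009 g/mol = 0.046241 mol
mol H = 2 × 1.666 g H₂O ÷ 18.015 g/mol = 0.18496 mol
mol N = 2 × 0.9714 g N₂ ÷ 28.014 g/mol = 0.069351 mol
mass O = 2.083 − (0.55540 + 0.18644 + 0.97140) = 0.36977 g → mol O = 0.36977 ÷ 15.999 = 0.023112 mol
Divide by the smallest (0.023112 mol): C 2.001, H 8.003, N 3.001, O 1.000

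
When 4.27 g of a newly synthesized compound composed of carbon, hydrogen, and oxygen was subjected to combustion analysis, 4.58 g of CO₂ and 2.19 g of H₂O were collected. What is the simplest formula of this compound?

C3H7O5

mol C = 4.58 g CO₂ ÷ 44.009 g/mol = 0.1041 mol
mol H = 2 × 2.19 g H₂O ÷ 18.015 g/mol = 0.2431 mol
mass O = 4.27 − (1.250 + 0.2451) = 2.775 g → mol O = 2.775 ÷ 15.999 = 0.1734 mol
Divide by the smallest (0.1041 mol): C 1.000, H 2.336, O 1.667
Multiplying each by 3 gives whole numbers: C 3.00, H 7.01, O 5.00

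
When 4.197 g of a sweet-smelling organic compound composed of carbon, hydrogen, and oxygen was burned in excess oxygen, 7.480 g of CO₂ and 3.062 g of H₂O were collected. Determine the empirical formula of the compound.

mol C = 7.480 g CO₂ ÷ 44.009 g/mol = 0.16997 mol
mol H = 2 × 3.062 g H₂O ÷ 18.015 g/mol = 0.33994 mol
mass O = 4.197 − (2.0415 + 0.34266) = 1.8129 g → mol O = 1.8129 ÷ 15.999 = 0.11331 mol
Divide by the smallest (0.11331 mol): C 1.500, H 3.000, O 1.000
Multiplying each by 2 gives whole numbers: C 3.00, H 6.00, O 2.00

C3H6O2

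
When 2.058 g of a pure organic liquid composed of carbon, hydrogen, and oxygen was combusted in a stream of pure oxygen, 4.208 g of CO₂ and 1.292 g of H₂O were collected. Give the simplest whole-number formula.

mol C = 4.208 g CO₂ ÷ 44.009 g/mol = 0.095617 mol
mol H = 2 × 1.292 g H₂O ÷ 18.015 g/mol = 0.14344 mol
mass O = 2.058 − (1.1485 + 0.14458) = 0.76496 g → mol O = 0.76496 ÷ 15.999 = 0.047813 mol
Divide by the smallest (0.047813 mol): C 2.000, H 3.000, O 1.000

C2H3O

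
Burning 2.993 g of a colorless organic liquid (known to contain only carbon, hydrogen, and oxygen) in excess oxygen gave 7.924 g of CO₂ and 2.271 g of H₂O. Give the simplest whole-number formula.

mol C = 7.924 g CO₂ ÷ 44.009 g/mol = 0.18005 mol
mol H = 2 × 2.271 g H₂O ÷ 18.015 g/mol = 0.25212 mol
mass O = 2.993 − (2.1626 + 0.25414) = 0.57623 g → mol O = 0.57623 ÷ 15.999 = 0.036017 mol
Divide by the smallest (0.036017 mol): C 4.999, H 7.000, O 1.000

C5H7O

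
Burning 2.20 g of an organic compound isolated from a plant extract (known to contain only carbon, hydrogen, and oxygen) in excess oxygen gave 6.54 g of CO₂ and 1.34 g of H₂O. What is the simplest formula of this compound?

mol C = 6.54 g CO₂ ÷ 44.009 g/mol = 0.1486 mol
mol H = 2 × 1.34 g H₂O ÷ 18.015 g/mol = 0.1488 mol
mass O = 2.20 − (1.785 + 0.1500) = 0.2651 g → mol O = 0.2651 ÷ 15.999 = 0.01657 mol
Divide by the smallest (0.01657 mol): C 8.967, H 8.977, O 1.000

C9H9O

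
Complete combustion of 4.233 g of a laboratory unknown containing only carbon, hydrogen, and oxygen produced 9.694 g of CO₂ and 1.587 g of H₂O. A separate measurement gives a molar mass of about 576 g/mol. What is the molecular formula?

mol C = 9.694 g CO₂ ÷ 44.009 g/mol = 0.22027 mol
mol H = 2 × 1.587 g H₂O ÷ 18.015 g/mol = 0.17619 mol
mass O = 4.233 − (2.6457 + 0.17760) = 1.4097 g → mol O = 1.4097 ÷ 15.999 = 0.088112 mol
Divide by the smallest (0.088112 mol): C 2.500, H 2.000, O 1.000
Multiplying each by 2 gives whole numbers: C 5.00, H 4.00, O 2.00
Empirical formula: C5H4O2
Empirical-formula mass = 96.08 g/mol; 576 ÷ 96.08 ≈ 6, so the molecular formula is C30H24O12.

C30H24O12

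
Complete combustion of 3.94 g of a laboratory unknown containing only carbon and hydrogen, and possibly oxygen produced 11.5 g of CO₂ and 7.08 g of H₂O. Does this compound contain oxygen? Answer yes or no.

no

mol C = 11.5 g CO₂ ÷ 44.009 g/mol = 0.2613 mol
mol H = 2 × 7.08 g H₂O ÷ 18.015 g/mol = 0.7860 mol
C and H together account for 3.931 g — essentially the entire 3.94 g sample — so the compound contains no oxygen.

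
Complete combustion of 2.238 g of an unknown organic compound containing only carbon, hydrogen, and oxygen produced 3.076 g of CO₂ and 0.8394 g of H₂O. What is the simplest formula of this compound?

C6H8O7

mol C = 3.076 g CO₂ ÷ 44.009 g/mol = 0.069895 mol
mol H = 2 × 0.8394 g H₂O ÷ 18.015 g/mol = 0.093189 mol
mass O = 2.238 − (0.83951 + 0.093935) = 1.3046 g → mol O = 1.3046 ÷ 15.999 = 0.081540 mol
Divide by the smallest (0.069895 mol): C 1.000, H 1.333, O 1.167
Multiplying each by 6 gives whole numbers: C 6.00, H 8.00, O 7.00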